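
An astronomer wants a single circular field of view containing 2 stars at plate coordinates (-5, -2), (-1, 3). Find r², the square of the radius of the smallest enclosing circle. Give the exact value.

The smallest circle enclosing two points has them as diameter endpoints.
Centre = midpoint = (-3, 0.5); r² = |(-5, -2)−(-1, 3)|²/4 = 41/4 = 10.25.

10.25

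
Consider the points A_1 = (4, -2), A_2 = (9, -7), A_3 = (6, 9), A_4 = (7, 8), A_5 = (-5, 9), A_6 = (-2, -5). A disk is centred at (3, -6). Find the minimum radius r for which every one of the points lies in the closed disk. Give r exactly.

17

The required radius is the distance from (3, -6) to the farthest point.
Squared distances: 17, 37, 234, 212, 289, 26.
Maximum is 289, attained at A_5.
r = √289 = 17.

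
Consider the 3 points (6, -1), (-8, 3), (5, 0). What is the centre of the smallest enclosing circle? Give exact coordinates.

(-1, 1)

Call the three points A, B, C in the order given.
Side lengths²: AB² = 212, AC² = 2, BC² = 178.
Since AB² = 212 ≥ 178 + 2 = 180, the angle opposite AB is not acute, so the smallest enclosing circle has AB as diameter.
Centre = midpoint of AB = (-1, 1), r² = 212/4 = 53.
Centre = (-1, 1).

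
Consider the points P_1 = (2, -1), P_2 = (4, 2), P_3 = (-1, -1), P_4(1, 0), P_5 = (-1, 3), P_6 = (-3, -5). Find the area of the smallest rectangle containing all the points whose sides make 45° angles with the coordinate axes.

49

In coordinates u = x + y, v = x − y the rectangle is axis-aligned; the map (x,y)→(u,v) scales areas by 2.
u-values: 1, 6, -2, 1, 2, -8; range = 6 − (-8) = 14.
v-values: 3, 2, 0, 1, -4, 2; range = 3 − (-4) = 7.
Area = (14 × 7) / 2 = 49.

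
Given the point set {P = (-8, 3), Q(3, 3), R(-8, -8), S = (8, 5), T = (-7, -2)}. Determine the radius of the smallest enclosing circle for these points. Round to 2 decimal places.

10.31

The minimum enclosing circle of a finite set is fixed by two of the points (as a diameter) or three (as a circumcircle).
The farthest pair is R–S with squared distance 425. The circle on this segment as diameter has centre (0, -1.5) and r² = 425/4 = 106.25.
Check P: distance² to centre = 84.25 ≤ 106.25, so it lies inside.
All remaining points lie in this disk, and no smaller disk contains both endpoints, so this is the minimum enclosing circle.
r = √(106.25) ≈ 10.31.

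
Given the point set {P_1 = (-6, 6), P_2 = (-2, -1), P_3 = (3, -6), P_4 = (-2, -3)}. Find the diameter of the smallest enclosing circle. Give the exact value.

15

A smallest enclosing disk is always determined by at most three of the input points on its boundary.
The farthest pair is P_1–P_3 with squared distance 225. The circle on this segment as diameter has centre (-1.5, 0) and r² = 225/4 = 56.25.
Check P_2: distance² to centre = 1.25 ≤ 56.25, so it lies inside.
All remaining points lie in this disk, and no smaller disk contains both endpoints, so this is the minimum enclosing circle.
Diameter = 2r = 2√(56.25) = 15.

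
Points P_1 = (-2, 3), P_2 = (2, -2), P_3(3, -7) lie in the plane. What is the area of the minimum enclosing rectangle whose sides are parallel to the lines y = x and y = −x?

In coordinates u = x + y, v = x − y the rectangle is axis-aligned; the map (x,y)→(u,v) scales areas by 2.
u-values: 1, 0, -4; range = 1 − (-4) = 5.
v-values: -5, 4, 10; range = 10 − (-5) = 15.
Area = (5 × 15) / 2 = 37.5.

37.5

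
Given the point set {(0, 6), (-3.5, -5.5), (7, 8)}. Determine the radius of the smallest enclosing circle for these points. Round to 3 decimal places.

Call the three points A, B, C in the order given.
Side lengths²: AB² = 144.5, AC² = 53, BC² = 292.5.
Since BC² = 292.5 ≥ 144.5 + 53 = 197.5, the angle opposite BC is not acute, so the smallest enclosing circle has BC as diameter.
Centre = midpoint of BC = (1.75, 1.25), r² = 292.5/4 = 73.125.
r = √(73.125) ≈ 8.551.

8.551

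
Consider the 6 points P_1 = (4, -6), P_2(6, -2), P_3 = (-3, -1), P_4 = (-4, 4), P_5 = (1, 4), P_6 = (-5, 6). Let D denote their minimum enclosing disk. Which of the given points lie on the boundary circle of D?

P_1, P_6

The farthest pair is P_1–P_6 with squared distance 225. The circle on this segment as diameter has centre (-0.5, 0) and r² = 225/4 = 56.25.
Check P_2: distance² to centre = 46.25 ≤ 56.25, so it lies inside.
All remaining points lie in this disk, and no smaller disk contains both endpoints, so this is the minimum enclosing circle.
The points at distance exactly r from the centre are P_1, P_6 — 2 points.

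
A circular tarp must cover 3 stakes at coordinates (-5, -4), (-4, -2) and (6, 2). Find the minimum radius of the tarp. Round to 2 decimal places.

Call the three points A, B, C in the order given.
Side lengths²: AB² = 5, AC² = 157, BC² = 116.
Since AC² = 157 ≥ 116 + 5 = 121, the angle opposite AC is not acute, so the smallest enclosing circle has AC as diameter.
Centre = midpoint of AC = (0.5, -1), r² = 157/4 = 39.25.
r = √(39.25) ≈ 6.26.

6.26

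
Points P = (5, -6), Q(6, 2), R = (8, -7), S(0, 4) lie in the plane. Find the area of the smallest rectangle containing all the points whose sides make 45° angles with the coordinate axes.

In coordinates u = x + y, v = x − y the rectangle is axis-aligned; the map (x,y)→(u,v) scales areas by 2.
u-values: -1, 8, 1, 4; range = 8 − (-1) = 9.
v-values: 11, 4, 15, -4; range = 15 − (-4) = 19.
Area = (9 × 19) / 2 = 85.5.

85.5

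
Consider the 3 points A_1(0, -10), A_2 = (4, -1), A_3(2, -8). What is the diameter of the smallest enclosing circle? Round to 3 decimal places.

9.849

Side lengths²: A_1A_2² = 97, A_1A_3² = 8, A_2A_3² = 53.
Since A_1A_2² = 97 ≥ 53 + 8 = 61, the angle opposite A_1A_2 is not acute, so the smallest enclosing circle has A_1A_2 as diameter.
Centre = midpoint of A_1A_2 = (2, -5.5), r² = 97/4 = 24.25.
Diameter = 2r = 2√(24.25) ≈ 9.849.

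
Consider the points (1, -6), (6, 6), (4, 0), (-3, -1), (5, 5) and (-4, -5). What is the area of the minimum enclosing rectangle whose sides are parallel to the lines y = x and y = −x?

94.5

In coordinates u = x + y, v = x − y the rectangle is axis-aligned; the map (x,y)→(u,v) scales areas by 2.
u-values: -5, 12, 4, -4, 10, -9; range = 12 − (-9) = 21.
v-values: 7, 0, 4, -2, 0, 1; range = 7 − (-2) = 9.
Area = (21 × 9) / 2 = 94.5.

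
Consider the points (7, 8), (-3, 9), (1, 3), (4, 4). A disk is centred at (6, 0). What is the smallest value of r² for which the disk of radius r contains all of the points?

The required radius is the distance from (6, 0) to the farthest point.
Squared distances: 65, 162, 34, 20.
Maximum is 162, attained at (-3, 9).

162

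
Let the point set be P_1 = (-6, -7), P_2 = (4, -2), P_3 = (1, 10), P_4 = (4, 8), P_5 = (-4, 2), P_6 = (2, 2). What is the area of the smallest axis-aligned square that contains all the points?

289

The bounding box has width 10 and height 17.
An axis-aligned square enclosing the set must have side ≥ max(width, height).
So the minimum side is max(10, 17) = 17.
Area = 17² = 289.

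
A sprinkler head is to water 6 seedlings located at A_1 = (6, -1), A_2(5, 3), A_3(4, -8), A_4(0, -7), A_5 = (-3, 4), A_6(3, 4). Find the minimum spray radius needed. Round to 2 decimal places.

6.95

By Welzl's lemma the MEC is supported by two points (diametrically opposite) or three points (on a circumcircle).
The farthest pair is A_3–A_5 with squared distance 193. The circle on this segment as diameter has centre (0.5, -2) and r² = 193/4 = 48.25.
Check A_1: distance² to centre = 31.25 ≤ 48.25, so it lies inside.
All remaining points lie in this disk, and no smaller disk contains both endpoints, so this is the minimum enclosing circle.
r = √(48.25) ≈ 6.95.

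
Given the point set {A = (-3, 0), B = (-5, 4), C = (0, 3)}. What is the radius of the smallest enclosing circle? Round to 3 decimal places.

2.687

Side lengths²: AB² = 20, AC² = 18, BC² = 26.
Since BC² = 26 < 20 + 18 = 38, the triangle is acute, so the smallest enclosing circle is the circumcircle.
Circumcentre = (-8/3, 8/3), r² = 65/9.
r = √(65/9) ≈ 2.687.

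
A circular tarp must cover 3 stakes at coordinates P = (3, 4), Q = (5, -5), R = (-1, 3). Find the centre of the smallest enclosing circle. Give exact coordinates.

(40/19, -35/38)

Side lengths²: PQ² = 85, PR² = 17, QR² = 100.
Since QR² = 100 < 85 + 17 = 102, the triangle is acute, so the smallest enclosing circle is the circumcircle.
Circumcentre = (40/19, -35/38), r² = 36125/1444.
Centre = (40/19, -35/38).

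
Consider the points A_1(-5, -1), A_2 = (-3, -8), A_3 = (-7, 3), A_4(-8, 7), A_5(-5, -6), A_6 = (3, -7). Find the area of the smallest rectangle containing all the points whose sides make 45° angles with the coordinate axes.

In coordinates u = x + y, v = x − y the rectangle is axis-aligned; the map (x,y)→(u,v) scales areas by 2.
u-values: -6, -11, -4, -1, -11, -4; range = -1 − (-11) = 10.
v-values: -4, 5, -10, -15, 1, 10; range = 10 − (-15) = 25.
Area = (10 × 25) / 2 = 125.

125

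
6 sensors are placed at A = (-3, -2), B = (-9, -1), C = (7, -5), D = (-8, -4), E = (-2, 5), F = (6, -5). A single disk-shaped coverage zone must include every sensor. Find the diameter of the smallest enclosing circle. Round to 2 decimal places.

16.49

By Welzl's lemma the MEC is supported by two points (diametrically opposite) or three points (on a circumcircle).
The farthest pair is B–C with squared distance 272. The circle on this segment as diameter has centre (-1, -3) and r² = 272/4 = 68.
Check A: distance² to centre = 5 ≤ 68, so it lies inside.
All remaining points lie in this disk, and no smaller disk contains both endpoints, so this is the minimum enclosing circle.
Diameter = 2r = 2√68 ≈ 16.49.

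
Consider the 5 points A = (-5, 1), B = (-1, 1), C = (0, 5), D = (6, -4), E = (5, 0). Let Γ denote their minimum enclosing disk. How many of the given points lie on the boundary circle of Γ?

A smallest enclosing disk is always determined by at most three of the input points on its boundary.
The minimum enclosing circle is determined by three boundary points: A, C, D.
Their circumcentre is (33/46, -47/46) with r² = 38909/1058.
The farthest remaining point E is at distance² 20509/1058 ≤ 38909/1058.
The points at distance exactly r from the centre are A, C, D — 3 points.

3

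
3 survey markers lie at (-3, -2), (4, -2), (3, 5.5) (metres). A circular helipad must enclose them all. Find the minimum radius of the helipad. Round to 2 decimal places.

Call the three points A, B, C in the order given.
Side lengths²: AB² = 49, AC² = 92.25, BC² = 57.25.
Since AC² = 92.25 < 57.25 + 49 = 106.25, the triangle is acute, so the smallest enclosing circle is the circumcircle.
Circumcentre = (0.5, 1.35), r² = 23.4725.
r = √(23.4725) ≈ 4.84.

4.84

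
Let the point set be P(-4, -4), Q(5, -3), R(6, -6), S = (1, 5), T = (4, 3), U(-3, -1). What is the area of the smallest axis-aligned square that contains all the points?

The bounding box has width 10 and height 11.
An axis-aligned square enclosing the set must have side ≥ max(width, height).
So the minimum side is max(10, 11) = 11.
Area = 11² = 121.

121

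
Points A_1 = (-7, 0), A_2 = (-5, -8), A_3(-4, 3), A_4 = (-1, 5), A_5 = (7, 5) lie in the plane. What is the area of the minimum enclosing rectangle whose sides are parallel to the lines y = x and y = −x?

In coordinates u = x + y, v = x − y the rectangle is axis-aligned; the map (x,y)→(u,v) scales areas by 2.
u-values: -7, -13, -1, 4, 12; range = 12 − (-13) = 25.
v-values: -7, 3, -7, -6, 2; range = 3 − (-7) = 10.
Area = (25 × 10) / 2 = 125.

125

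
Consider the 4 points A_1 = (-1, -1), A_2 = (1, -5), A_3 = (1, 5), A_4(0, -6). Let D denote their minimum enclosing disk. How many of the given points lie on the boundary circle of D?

The farthest pair is A_3–A_4 with squared distance 122. The circle on this segment as diameter has centre (0.5, -0.5) and r² = 122/4 = 30.5.
Check A_1: distance² to centre = 2.5 ≤ 30.5, so it lies inside.
All remaining points lie in this disk, and no smaller disk contains both endpoints, so this is the minimum enclosing circle.
The points at distance exactly r from the centre are A_3, A_4 — 2 points.

2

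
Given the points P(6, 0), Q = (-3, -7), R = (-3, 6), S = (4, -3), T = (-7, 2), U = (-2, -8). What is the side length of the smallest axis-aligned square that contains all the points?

The bounding box has width 13 and height 14.
An axis-aligned square enclosing the set must have side ≥ max(width, height).
So the minimum side is max(13, 14) = 14.

14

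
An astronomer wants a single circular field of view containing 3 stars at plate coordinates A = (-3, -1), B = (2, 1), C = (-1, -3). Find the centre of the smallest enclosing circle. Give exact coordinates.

Side lengths²: AB² = 29, AC² = 8, BC² = 25.
Since AB² = 29 < 25 + 8 = 33, the triangle is acute, so the smallest enclosing circle is the circumcircle.
Circumcentre = (-5/14, -5/14), r² = 725/98.
Centre = (-5/14, -5/14).

(-5/14, -5/14)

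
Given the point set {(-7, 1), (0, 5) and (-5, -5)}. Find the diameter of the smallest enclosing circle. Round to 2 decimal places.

Call the three points A, B, C in the order given.
Side lengths²: AB² = 65, AC² = 40, BC² = 125.
Since BC² = 125 ≥ 65 + 40 = 105, the angle opposite BC is not acute, so the smallest enclosing circle has BC as diameter.
Centre = midpoint of BC = (-2.5, 0), r² = 125/4 = 31.25.
Diameter = 2r = 2√(31.25) ≈ 11.18.

11.18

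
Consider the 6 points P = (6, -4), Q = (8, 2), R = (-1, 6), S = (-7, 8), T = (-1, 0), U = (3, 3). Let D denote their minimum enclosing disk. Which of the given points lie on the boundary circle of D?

P, S

By Welzl's lemma the MEC is supported by two points (diametrically opposite) or three points (on a circumcircle).
The farthest pair is P–S with squared distance 313. The circle on this segment as diameter has centre (-0.5, 2) and r² = 313/4 = 78.25.
Check Q: distance² to centre = 72.25 ≤ 78.25, so it lies inside.
All remaining points lie in this disk, and no smaller disk contains both endpoints, so this is the minimum enclosing circle.
The points at distance exactly r from the centre are P, S — 2 points.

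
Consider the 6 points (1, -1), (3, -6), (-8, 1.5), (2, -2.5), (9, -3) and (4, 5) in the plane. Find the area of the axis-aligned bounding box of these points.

187

x ranges over [-8, 9], width 17.
y ranges over [-6, 5], height 11.
Area = 17 × 11 = 187.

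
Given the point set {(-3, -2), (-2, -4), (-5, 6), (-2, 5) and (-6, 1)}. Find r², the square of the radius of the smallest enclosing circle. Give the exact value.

A smallest enclosing disk is always determined by at most three of the input points on its boundary.
The farthest pair is (-2, -4)–(-5, 6) with squared distance 109. The circle on this segment as diameter has centre (-3.5, 1) and r² = 109/4 = 27.25.
Check (-3, -2): distance² to centre = 9.25 ≤ 27.25, so it lies inside.
All remaining points lie in this disk, and no smaller disk contains both endpoints, so this is the minimum enclosing circle.

27.25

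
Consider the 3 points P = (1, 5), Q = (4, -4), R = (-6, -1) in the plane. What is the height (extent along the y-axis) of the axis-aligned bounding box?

max y = 5, min y = -4, so height = 9.

9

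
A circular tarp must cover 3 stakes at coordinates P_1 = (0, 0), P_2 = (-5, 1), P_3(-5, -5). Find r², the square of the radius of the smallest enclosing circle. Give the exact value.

13

Side lengths²: P_1P_2² = 26, P_1P_3² = 50, P_2P_3² = 36.
Since P_1P_3² = 50 < 36 + 26 = 62, the triangle is acute, so the smallest enclosing circle is the circumcircle.
Circumcentre = (-3, -2), r² = 13.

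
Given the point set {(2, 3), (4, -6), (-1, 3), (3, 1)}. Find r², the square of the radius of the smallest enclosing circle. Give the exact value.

26.5

The minimum enclosing circle of a finite set is fixed by two of the points (as a diameter) or three (as a circumcircle).
The farthest pair is (4, -6)–(-1, 3) with squared distance 106. The circle on this segment as diameter has centre (1.5, -1.5) and r² = 106/4 = 26.5.
Check (2, 3): distance² to centre = 20.5 ≤ 26.5, so it lies inside.
All remaining points lie in this disk, and no smaller disk contains both endpoints, so this is the minimum enclosing circle.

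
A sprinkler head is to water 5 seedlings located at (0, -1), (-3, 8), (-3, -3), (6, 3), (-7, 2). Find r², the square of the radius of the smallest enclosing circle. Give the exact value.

The farthest pair is (6, 3)–(-7, 2) with squared distance 170. The circle on this segment as diameter has centre (-0.5, 2.5) and r² = 170/4 = 42.5.
Check (0, -1): distance² to centre = 12.5 ≤ 42.5, so it lies inside.
All remaining points lie in this disk, and no smaller disk contains both endpoints, so this is the minimum enclosing circle.

42.5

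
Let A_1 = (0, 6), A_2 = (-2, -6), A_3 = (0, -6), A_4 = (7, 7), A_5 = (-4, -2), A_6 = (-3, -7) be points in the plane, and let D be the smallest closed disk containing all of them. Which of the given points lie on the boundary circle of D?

A_4, A_6

By Welzl's lemma the MEC is supported by two points (diametrically opposite) or three points (on a circumcircle).
The farthest pair is A_4–A_6 with squared distance 296. The circle on this segment as diameter has centre (2, 0) and r² = 296/4 = 74.
Check A_1: distance² to centre = 40 ≤ 74, so it lies inside.
All remaining points lie in this disk, and no smaller disk contains both endpoints, so this is the minimum enclosing circle.
The points at distance exactly r from the centre are A_4, A_6 — 2 points.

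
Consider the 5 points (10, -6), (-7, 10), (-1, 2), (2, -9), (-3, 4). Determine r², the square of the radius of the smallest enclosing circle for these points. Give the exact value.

136.25

The minimum enclosing circle of a finite set is fixed by two of the points (as a diameter) or three (as a circumcircle).
The farthest pair is (10, -6)–(-7, 10) with squared distance 545. The circle on this segment as diameter has centre (1.5, 2) and r² = 545/4 = 136.25.
Check (-1, 2): distance² to centre = 6.25 ≤ 136.25, so it lies inside.
All remaining points lie in this disk, and no smaller disk contains both endpoints, so this is the minimum enclosing circle.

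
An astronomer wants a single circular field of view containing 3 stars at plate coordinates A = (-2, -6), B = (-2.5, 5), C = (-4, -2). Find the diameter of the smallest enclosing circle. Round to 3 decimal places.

Side lengths²: AB² = 121.25, AC² = 20, BC² = 51.25.
Since AB² = 121.25 ≥ 51.25 + 20 = 71.25, the angle opposite AB is not acute, so the smallest enclosing circle has AB as diameter.
Centre = midpoint of AB = (-2.25, -0.5), r² = 121.25/4 = 30.3125.
Diameter = 2r = 2√(30.3125) ≈ 11.011.

11.011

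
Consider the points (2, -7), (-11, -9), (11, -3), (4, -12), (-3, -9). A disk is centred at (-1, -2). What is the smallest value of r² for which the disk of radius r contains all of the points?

The required radius is the distance from (-1, -2) to the farthest point.
Squared distances: 34, 149, 145, 125, 53.
Maximum is 149, attained at (-11, -9).

149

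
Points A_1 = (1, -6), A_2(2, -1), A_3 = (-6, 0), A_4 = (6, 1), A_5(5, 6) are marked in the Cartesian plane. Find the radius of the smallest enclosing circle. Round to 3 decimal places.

6.765

A smallest enclosing disk is always determined by at most three of the input points on its boundary.
The minimum enclosing circle is determined by three boundary points: A_1, A_3, A_5.
Their circumcentre is (13/18, 41/54) with r² = 66725/1458.
The farthest remaining point A_4 is at distance² 40697/1458 ≤ 66725/1458.
r = √(66725/1458) ≈ 6.765.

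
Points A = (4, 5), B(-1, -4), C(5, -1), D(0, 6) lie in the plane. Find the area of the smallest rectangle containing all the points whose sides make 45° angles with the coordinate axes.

In coordinates u = x + y, v = x − y the rectangle is axis-aligned; the map (x,y)→(u,v) scales areas by 2.
u-values: 9, -5, 4, 6; range = 9 − (-5) = 14.
v-values: -1, 3, 6, -6; range = 6 − (-6) = 12.
Area = (14 × 12) / 2 = 84.

84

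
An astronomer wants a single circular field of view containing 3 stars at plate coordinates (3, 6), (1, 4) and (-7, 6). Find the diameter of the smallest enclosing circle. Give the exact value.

Call the three points A, B, C in the order given.
Side lengths²: AB² = 8, AC² = 100, BC² = 68.
Since AC² = 100 ≥ 68 + 8 = 76, the angle opposite AC is not acute, so the smallest enclosing circle has AC as diameter.
Centre = midpoint of AC = (-2, 6), r² = 100/4 = 25.
Diameter = 2r = 2√25 = 10.

10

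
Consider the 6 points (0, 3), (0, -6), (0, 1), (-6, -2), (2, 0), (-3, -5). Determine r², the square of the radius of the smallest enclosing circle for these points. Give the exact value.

The minimum enclosing circle is determined by three boundary points: (0, 3), (0, -6), (-6, -2).
Their circumcentre is (-4/3, -1.5) with r² = 793/36.
The farthest remaining point (-3, -5) is at distance² 541/36 ≤ 793/36.

793/36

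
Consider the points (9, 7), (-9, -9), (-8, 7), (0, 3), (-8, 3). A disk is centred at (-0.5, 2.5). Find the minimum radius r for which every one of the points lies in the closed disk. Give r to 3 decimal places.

14.300

The required radius is the distance from (-0.5, 2.5) to the farthest point.
Squared distances: 110.5, 204.5, 76.5, 0.5, 56.5.
Maximum is 204.5, attained at (-9, -9).
r = √(204.5) ≈ 14.300.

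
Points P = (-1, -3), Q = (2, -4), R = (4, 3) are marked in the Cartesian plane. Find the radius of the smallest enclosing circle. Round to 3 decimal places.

3.909

Side lengths²: PQ² = 10, PR² = 61, QR² = 53.
Since PR² = 61 < 53 + 10 = 63, the triangle is acute, so the smallest enclosing circle is the circumcircle.
Circumcentre = (75/46, -5/46), r² = 16165/1058.
r = √(16165/1058) ≈ 3.909.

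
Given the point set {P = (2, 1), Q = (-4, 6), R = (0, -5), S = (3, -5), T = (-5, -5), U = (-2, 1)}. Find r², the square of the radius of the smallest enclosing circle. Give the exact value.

The minimum enclosing circle of a finite set is fixed by two of the points (as a diameter) or three (as a circumcircle).
The minimum enclosing circle is determined by three boundary points: Q, S, T.
Their circumcentre is (-1, 2/11) with r² = 5185/121.
The farthest remaining point R is at distance² 3370/121 ≤ 5185/121.

5185/121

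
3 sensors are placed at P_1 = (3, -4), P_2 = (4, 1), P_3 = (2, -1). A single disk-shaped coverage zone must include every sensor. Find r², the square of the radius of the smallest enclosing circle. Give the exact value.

6.5

Side lengths²: P_1P_2² = 26, P_1P_3² = 10, P_2P_3² = 8.
Since P_1P_2² = 26 ≥ 10 + 8 = 18, the angle opposite P_1P_2 is not acute, so the smallest enclosing circle has P_1P_2 as diameter.
Centre = midpoint of P_1P_2 = (3.5, -1.5), r² = 26/4 = 6.5.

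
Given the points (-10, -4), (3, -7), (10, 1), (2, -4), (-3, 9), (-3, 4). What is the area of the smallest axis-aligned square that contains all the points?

400

The bounding box has width 20 and height 16.
An axis-aligned square enclosing the set must have side ≥ max(width, height).
So the minimum side is max(20, 16) = 20.
Area = 20² = 400.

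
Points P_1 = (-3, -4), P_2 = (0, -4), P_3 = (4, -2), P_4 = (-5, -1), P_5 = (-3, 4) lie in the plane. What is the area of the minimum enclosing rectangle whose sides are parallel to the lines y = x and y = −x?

In coordinates u = x + y, v = x − y the rectangle is axis-aligned; the map (x,y)→(u,v) scales areas by 2.
u-values: -7, -4, 2, -6, 1; range = 2 − (-7) = 9.
v-values: 1, 4, 6, -4, -7; range = 6 − (-7) = 13.
Area = (9 × 13) / 2 = 58.5.

58.5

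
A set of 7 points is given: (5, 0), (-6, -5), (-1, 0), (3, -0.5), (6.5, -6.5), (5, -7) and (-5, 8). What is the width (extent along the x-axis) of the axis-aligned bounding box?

12.5

max x = 6.5, min x = -6, so width = 12.5.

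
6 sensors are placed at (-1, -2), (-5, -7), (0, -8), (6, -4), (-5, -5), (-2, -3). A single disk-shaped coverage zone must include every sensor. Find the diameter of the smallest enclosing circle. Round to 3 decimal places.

A smallest enclosing disk is always determined by at most three of the input points on its boundary.
The farthest pair is (-5, -7)–(6, -4) with squared distance 130. The circle on this segment as diameter has centre (0.5, -5.5) and r² = 130/4 = 32.5.
Check (-1, -2): distance² to centre = 14.5 ≤ 32.5, so it lies inside.
All remaining points lie in this disk, and no smaller disk contains both endpoints, so this is the minimum enclosing circle.
Diameter = 2r = 2√(32.5) ≈ 11.402.

11.402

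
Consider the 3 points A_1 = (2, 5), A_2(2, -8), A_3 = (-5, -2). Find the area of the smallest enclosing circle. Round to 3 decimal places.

133.518

Side lengths²: A_1A_2² = 169, A_1A_3² = 98, A_2A_3² = 85.
Since A_1A_2² = 169 < 98 + 85 = 183, the triangle is acute, so the smallest enclosing circle is the circumcircle.
Circumcentre = (1.5, -1.5), r² = 42.5.
Area = π·r² = π·42.5 ≈ 133.518.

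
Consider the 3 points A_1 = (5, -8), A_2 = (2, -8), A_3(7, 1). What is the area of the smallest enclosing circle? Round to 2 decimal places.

Side lengths²: A_1A_2² = 9, A_1A_3² = 85, A_2A_3² = 106.
Since A_2A_3² = 106 ≥ 85 + 9 = 94, the angle opposite A_2A_3 is not acute, so the smallest enclosing circle has A_2A_3 as diameter.
Centre = midpoint of A_2A_3 = (4.5, -3.5), r² = 106/4 = 26.5.
Area = π·r² = π·26.5 ≈ 83.25.

83.25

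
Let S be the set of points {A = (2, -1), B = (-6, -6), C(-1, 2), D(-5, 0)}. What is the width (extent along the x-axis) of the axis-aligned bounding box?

8

max x = 2, min x = -6, so width = 8.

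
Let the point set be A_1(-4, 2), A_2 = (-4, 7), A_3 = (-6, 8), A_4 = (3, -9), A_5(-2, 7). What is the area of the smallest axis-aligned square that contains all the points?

The bounding box has width 9 and height 17.
An axis-aligned square enclosing the set must have side ≥ max(width, height).
So the minimum side is max(9, 17) = 17.
Area = 17² = 289.

289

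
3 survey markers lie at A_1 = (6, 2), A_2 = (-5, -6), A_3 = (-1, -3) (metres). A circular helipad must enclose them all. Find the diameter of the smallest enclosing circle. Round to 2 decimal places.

13.60

Side lengths²: A_1A_2² = 185, A_1A_3² = 74, A_2A_3² = 25.
Since A_1A_2² = 185 ≥ 74 + 25 = 99, the angle opposite A_1A_2 is not acute, so the smallest enclosing circle has A_1A_2 as diameter.
Centre = midpoint of A_1A_2 = (0.5, -2), r² = 185/4 = 46.25.
Diameter = 2r = 2√(46.25) ≈ 13.60.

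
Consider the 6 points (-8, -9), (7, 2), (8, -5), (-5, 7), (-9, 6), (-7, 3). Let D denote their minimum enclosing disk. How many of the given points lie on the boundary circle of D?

The minimum enclosing circle of a finite set is fixed by two of the points (as a diameter) or three (as a circumcircle).
The minimum enclosing circle is determined by three boundary points: (-8, -9), (8, -5), (-9, 6).
Their circumcentre is (-91/61, -63/61) with r² = 393805/3721.
The farthest remaining point (7, 2) is at distance² 302549/3721 ≤ 393805/3721.
The points at distance exactly r from the centre are (-8, -9), (8, -5), (-9, 6) — 3 points.

3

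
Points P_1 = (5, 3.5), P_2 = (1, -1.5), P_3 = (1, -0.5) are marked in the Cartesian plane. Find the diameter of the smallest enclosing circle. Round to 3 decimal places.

6.403

Side lengths²: P_1P_2² = 41, P_1P_3² = 32, P_2P_3² = 1.
Since P_1P_2² = 41 ≥ 32 + 1 = 33, the angle opposite P_1P_2 is not acute, so the smallest enclosing circle has P_1P_2 as diameter.
Centre = midpoint of P_1P_2 = (3, 1), r² = 41/4 = 10.25.
Diameter = 2r = 2√(10.25) ≈ 6.403.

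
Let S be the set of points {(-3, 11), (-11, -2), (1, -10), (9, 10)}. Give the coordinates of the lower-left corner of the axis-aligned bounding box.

(-11, -10)

x-range [-11, 9], y-range [-10, 11].
The lower-left corner is (-11, -10).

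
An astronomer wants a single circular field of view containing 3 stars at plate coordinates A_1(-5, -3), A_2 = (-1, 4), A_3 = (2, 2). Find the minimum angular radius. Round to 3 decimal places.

Side lengths²: A_1A_2² = 65, A_1A_3² = 74, A_2A_3² = 13.
Since A_1A_3² = 74 < 65 + 13 = 78, the triangle is acute, so the smallest enclosing circle is the circumcircle.
Circumcentre = (-97/58, -15/58), r² = 31265/1682.
r = √(31265/1682) ≈ 4.311.

4.311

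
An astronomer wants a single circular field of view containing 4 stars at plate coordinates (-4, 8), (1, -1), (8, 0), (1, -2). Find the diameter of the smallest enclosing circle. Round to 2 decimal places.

The minimum enclosing circle of a finite set is fixed by two of the points (as a diameter) or three (as a circumcircle).
The farthest pair is (-4, 8)–(8, 0) with squared distance 208. The circle on this segment as diameter has centre (2, 4) and r² = 208/4 = 52.
Check (1, -1): distance² to centre = 26 ≤ 52, so it lies inside.
All remaining points lie in this disk, and no smaller disk contains both endpoints, so this is the minimum enclosing circle.
Diameter = 2r = 2√52 ≈ 14.42.

14.42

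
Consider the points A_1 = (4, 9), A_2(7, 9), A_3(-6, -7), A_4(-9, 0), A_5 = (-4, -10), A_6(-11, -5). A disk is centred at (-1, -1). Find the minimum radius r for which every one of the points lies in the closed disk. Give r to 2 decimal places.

The required radius is the distance from (-1, -1) to the farthest point.
Squared distances: 125, 164, 61, 65, 90, 116.
Maximum is 164, attained at A_2.
r = √164 ≈ 12.81.

12.81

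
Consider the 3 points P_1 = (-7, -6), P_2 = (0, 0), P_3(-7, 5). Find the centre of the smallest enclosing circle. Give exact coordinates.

Side lengths²: P_1P_2² = 85, P_1P_3² = 121, P_2P_3² = 74.
Since P_1P_3² = 121 < 85 + 74 = 159, the triangle is acute, so the smallest enclosing circle is the circumcircle.
Circumcentre = (-79/14, -0.5), r² = 3145/98.
Centre = (-79/14, -0.5).

(-79/14, -0.5)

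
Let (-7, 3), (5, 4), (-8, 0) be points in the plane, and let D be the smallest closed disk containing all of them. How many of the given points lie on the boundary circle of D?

Call the three points A, B, C in the order given.
Side lengths²: AB² = 145, AC² = 10, BC² = 185.
Since BC² = 185 ≥ 145 + 10 = 155, the angle opposite BC is not acute, so the smallest enclosing circle has BC as diameter.
Centre = midpoint of BC = (-1.5, 2), r² = 185/4 = 46.25.
The points at distance exactly r from the centre are (5, 4), (-8, 0) — 2 points.

2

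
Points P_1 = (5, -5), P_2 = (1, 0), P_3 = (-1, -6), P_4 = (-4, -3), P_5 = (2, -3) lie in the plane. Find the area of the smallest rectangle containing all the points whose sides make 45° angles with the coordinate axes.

In coordinates u = x + y, v = x − y the rectangle is axis-aligned; the map (x,y)→(u,v) scales areas by 2.
u-values: 0, 1, -7, -7, -1; range = 1 − (-7) = 8.
v-values: 10, 1, 5, -1, 5; range = 10 − (-1) = 11.
Area = (8 × 11) / 2 = 44.

44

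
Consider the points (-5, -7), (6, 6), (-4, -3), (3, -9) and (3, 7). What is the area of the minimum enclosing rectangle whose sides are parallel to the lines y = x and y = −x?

192

In coordinates u = x + y, v = x − y the rectangle is axis-aligned; the map (x,y)→(u,v) scales areas by 2.
u-values: -12, 12, -7, -6, 10; range = 12 − (-12) = 24.
v-values: 2, 0, -1, 12, -4; range = 12 − (-4) = 16.
Area = (24 × 16) / 2 = 192.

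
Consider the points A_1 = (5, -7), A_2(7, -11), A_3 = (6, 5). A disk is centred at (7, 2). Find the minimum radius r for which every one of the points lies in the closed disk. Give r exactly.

The required radius is the distance from (7, 2) to the farthest point.
Squared distances: 85, 169, 10.
Maximum is 169, attained at A_2.
r = √169 = 13.

13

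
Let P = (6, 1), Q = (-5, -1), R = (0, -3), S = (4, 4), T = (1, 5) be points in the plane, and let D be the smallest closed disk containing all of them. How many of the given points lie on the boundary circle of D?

2

The farthest pair is P–Q with squared distance 125. The circle on this segment as diameter has centre (0.5, 0) and r² = 125/4 = 31.25.
Check R: distance² to centre = 9.25 ≤ 31.25, so it lies inside.
All remaining points lie in this disk, and no smaller disk contains both endpoints, so this is the minimum enclosing circle.
The points at distance exactly r from the centre are P, Q — 2 points.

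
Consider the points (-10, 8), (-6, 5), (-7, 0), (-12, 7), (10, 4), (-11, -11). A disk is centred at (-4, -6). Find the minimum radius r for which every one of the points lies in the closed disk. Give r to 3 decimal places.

The required radius is the distance from (-4, -6) to the farthest point.
Squared distances: 232, 125, 45, 233, 296, 74.
Maximum is 296, attained at (10, 4).
r = √296 ≈ 17.205.

17.205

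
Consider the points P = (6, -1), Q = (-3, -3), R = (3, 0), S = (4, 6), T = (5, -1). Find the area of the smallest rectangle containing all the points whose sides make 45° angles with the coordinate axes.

In coordinates u = x + y, v = x − y the rectangle is axis-aligned; the map (x,y)→(u,v) scales areas by 2.
u-values: 5, -6, 3, 10, 4; range = 10 − (-6) = 16.
v-values: 7, 0, 3, -2, 6; range = 7 − (-2) = 9.
Area = (16 × 9) / 2 = 72.

72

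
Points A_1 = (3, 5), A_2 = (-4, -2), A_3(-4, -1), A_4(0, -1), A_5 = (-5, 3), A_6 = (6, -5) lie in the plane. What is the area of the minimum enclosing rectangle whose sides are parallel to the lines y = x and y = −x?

In coordinates u = x + y, v = x − y the rectangle is axis-aligned; the map (x,y)→(u,v) scales areas by 2.
u-values: 8, -6, -5, -1, -2, 1; range = 8 − (-6) = 14.
v-values: -2, -2, -3, 1, -8, 11; range = 11 − (-8) = 19.
Area = (14 × 19) / 2 = 133.

133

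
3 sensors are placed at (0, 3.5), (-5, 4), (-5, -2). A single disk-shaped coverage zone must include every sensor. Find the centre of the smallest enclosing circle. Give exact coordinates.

(-2.775, 1)

Call the three points A, B, C in the order given.
Side lengths²: AB² = 25.25, AC² = 55.25, BC² = 36.
Since AC² = 55.25 < 36 + 25.25 = 61.25, the triangle is acute, so the smallest enclosing circle is the circumcircle.
Circumcentre = (-2.775, 1), r² = 13.950625.
Centre = (-2.775, 1).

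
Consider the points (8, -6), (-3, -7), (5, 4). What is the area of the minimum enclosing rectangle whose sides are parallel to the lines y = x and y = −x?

123.5

In coordinates u = x + y, v = x − y the rectangle is axis-aligned; the map (x,y)→(u,v) scales areas by 2.
u-values: 2, -10, 9; range = 9 − (-10) = 19.
v-values: 14, 4, 1; range = 14 − 1 = 13.
Area = (19 × 13) / 2 = 123.5.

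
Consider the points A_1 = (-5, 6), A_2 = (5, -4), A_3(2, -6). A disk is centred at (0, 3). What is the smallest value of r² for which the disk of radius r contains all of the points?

The required radius is the distance from (0, 3) to the farthest point.
Squared distances: 34, 74, 85.
Maximum is 85, attained at A_3.

85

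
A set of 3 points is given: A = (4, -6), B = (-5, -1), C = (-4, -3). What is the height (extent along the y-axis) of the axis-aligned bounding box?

5

max y = -1, min y = -6, so height = 5.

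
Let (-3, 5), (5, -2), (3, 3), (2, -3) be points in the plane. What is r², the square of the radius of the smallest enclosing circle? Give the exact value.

28.25

The farthest pair is (-3, 5)–(5, -2) with squared distance 113. The circle on this segment as diameter has centre (1, 1.5) and r² = 113/4 = 28.25.
Check (3, 3): distance² to centre = 6.25 ≤ 28.25, so it lies inside.
All remaining points lie in this disk, and no smaller disk contains both endpoints, so this is the minimum enclosing circle.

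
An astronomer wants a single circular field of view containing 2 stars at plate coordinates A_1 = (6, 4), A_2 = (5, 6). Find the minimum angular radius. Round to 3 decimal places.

The smallest circle enclosing two points has them as diameter endpoints.
Centre = midpoint = (5.5, 5); r² = |A_1A_2|²/4 = 5/4 = 1.25.
r = √(1.25) ≈ 1.118.

1.118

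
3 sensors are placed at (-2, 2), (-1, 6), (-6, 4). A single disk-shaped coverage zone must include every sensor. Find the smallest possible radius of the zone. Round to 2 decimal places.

Call the three points A, B, C in the order given.
Side lengths²: AB² = 17, AC² = 20, BC² = 29.
Since BC² = 29 < 20 + 17 = 37, the triangle is acute, so the smallest enclosing circle is the circumcircle.
Circumcentre = (-59/18, 40/9), r² = 2465/324.
r = √(2465/324) ≈ 2.76.

2.76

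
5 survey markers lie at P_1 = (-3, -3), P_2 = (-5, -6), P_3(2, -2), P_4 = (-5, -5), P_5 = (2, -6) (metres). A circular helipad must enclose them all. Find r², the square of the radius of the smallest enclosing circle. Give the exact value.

16.25

The minimum enclosing circle of a finite set is fixed by two of the points (as a diameter) or three (as a circumcircle).
The farthest pair is P_2–P_3 with squared distance 65. The circle on this segment as diameter has centre (-1.5, -4) and r² = 65/4 = 16.25.
Check P_1: distance² to centre = 3.25 ≤ 16.25, so it lies inside.
All remaining points lie in this disk, and no smaller disk contains both endpoints, so this is the minimum enclosing circle.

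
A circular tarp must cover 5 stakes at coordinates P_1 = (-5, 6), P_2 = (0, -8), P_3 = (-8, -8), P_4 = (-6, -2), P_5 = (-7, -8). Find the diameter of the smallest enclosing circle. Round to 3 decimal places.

By Welzl's lemma the MEC is supported by two points (diametrically opposite) or three points (on a circumcircle).
The minimum enclosing circle is determined by three boundary points: P_1, P_2, P_3.
Their circumcentre is (-4, -43/28) with r² = 45305/784.
The farthest remaining point P_5 is at distance² 39817/784 ≤ 45305/784.
Diameter = 2r = 2√(45305/784) ≈ 15.204.

15.204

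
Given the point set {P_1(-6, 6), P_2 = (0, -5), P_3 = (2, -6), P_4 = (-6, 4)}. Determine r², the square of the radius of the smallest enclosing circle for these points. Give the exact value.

52

The farthest pair is P_1–P_3 with squared distance 208. The circle on this segment as diameter has centre (-2, 0) and r² = 208/4 = 52.
Check P_2: distance² to centre = 29 ≤ 52, so it lies inside.
All remaining points lie in this disk, and no smaller disk contains both endpoints, so this is the minimum enclosing circle.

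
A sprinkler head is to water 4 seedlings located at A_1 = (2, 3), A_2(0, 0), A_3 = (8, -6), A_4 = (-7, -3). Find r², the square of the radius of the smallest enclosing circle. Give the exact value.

The farthest pair is A_3–A_4 with squared distance 234. The circle on this segment as diameter has centre (0.5, -4.5) and r² = 234/4 = 58.5.
Check A_1: distance² to centre = 58.5 ≤ 58.5, so it lies inside.
All remaining points lie in this disk, and no smaller disk contains both endpoints, so this is the minimum enclosing circle.

58.5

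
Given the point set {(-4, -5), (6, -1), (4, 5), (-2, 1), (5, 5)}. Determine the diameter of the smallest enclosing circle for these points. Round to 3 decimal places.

By Welzl's lemma the MEC is supported by two points (diametrically opposite) or three points (on a circumcircle).
The farthest pair is (-4, -5)–(5, 5) with squared distance 181. The circle on this segment as diameter has centre (0.5, 0) and r² = 181/4 = 45.25.
Check (6, -1): distance² to centre = 31.25 ≤ 45.25, so it lies inside.
All remaining points lie in this disk, and no smaller disk contains both endpoints, so this is the minimum enclosing circle.
Diameter = 2r = 2√(45.25) ≈ 13.454.

13.454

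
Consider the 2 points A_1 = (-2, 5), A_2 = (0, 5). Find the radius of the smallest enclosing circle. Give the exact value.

1

The smallest circle enclosing two points has them as diameter endpoints.
Centre = midpoint = (-1, 5); r² = |A_1A_2|²/4 = 4/4 = 1.
r = √1 = 1.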